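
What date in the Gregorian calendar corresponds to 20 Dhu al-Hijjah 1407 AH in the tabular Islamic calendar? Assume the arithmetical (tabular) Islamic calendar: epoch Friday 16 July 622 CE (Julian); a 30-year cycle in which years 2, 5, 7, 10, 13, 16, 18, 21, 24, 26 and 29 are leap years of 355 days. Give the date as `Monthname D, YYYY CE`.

Julian Day Number of the source date = 2447024.
Converting JDN 2447024 to the Gregorian calendar gives 16 August 1987 CE.

August 16, 1987 CE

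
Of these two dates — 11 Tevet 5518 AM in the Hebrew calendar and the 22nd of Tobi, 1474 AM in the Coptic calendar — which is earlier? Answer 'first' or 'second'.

First date → JDN 2363147; second date → JDN 2363184.
JDN 2363147 < JDN 2363184, so the first date is earlier.

first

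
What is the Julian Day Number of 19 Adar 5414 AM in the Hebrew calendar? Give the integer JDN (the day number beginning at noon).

2325238

Equivalently 8 March 1654 (Gregorian).
JDN 2299161 is 15 October 1582 CE (Gregorian); the target day is +26077 days from there, so JDN = 2325238.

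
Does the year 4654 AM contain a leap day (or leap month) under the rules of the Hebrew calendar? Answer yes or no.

Hebrew year 4654 is year 18 of its 19-year Metonic cycle; leap years are at positions 3, 6, 8, 11, 14, 17, 19, so it is a common year (12 months).

no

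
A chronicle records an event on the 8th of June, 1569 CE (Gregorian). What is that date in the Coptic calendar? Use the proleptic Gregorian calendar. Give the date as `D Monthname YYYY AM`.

Both dates share Julian Day Number 2294284; in the Coptic calendar that is 4 Paoni 1285 AM.

4 Paoni 1285 AM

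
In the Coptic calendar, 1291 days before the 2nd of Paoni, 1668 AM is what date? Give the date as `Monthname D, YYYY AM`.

Hathor 17, 1665 AM

The starting date is JDN 2434173; 2434173 − 1291 = 2432882.
JDN 2432882 corresponds to Hathor 17, 1665 AM.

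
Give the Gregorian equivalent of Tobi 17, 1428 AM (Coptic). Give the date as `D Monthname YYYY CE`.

Both dates share Julian Day Number 2346378; in the Gregorian calendar that is 24 January 1712 CE.

24 January 1712 CE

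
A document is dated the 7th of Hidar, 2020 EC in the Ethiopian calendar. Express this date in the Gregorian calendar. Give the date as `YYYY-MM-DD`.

2027-11-17

Both dates share Julian Day Number 2461727; in the Gregorian calendar that is 17 November 2027 CE.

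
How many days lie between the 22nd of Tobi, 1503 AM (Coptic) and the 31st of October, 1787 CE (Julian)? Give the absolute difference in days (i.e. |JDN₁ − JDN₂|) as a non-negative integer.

First date → JDN 2373776; second date → JDN 2374063.
The interval is |2373776 − 2374063| = 287 days.

287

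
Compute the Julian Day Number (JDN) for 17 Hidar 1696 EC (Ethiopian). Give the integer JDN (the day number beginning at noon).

2343396

In the Gregorian calendar the same day is 25 November 1703.
JDN 2299161 is 15 October 1582 CE (Gregorian); the target day is +44235 days from there, so JDN = 2343396.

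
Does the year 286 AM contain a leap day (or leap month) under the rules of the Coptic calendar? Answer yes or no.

no

286 mod 4 = 2; in the Coptic calendar a year is leap when year mod 4 = 3, so it is a common year.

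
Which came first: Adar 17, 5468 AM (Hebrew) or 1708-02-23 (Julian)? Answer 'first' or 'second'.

Converting both to JDN: 2344962 vs 2344958; the smaller is the second.

second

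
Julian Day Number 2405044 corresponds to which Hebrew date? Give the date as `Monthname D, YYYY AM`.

The Gregorian equivalent of JDN 2405044 is 7 September 1872.
In the Hebrew calendar that day is Elul 4, 5632 AM.

Elul 4, 5632 AM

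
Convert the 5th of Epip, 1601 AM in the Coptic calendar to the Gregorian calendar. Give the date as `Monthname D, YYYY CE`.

July 11, 1885 CE

Both dates share Julian Day Number 2409734; in the Gregorian calendar that is 11 July 1885 CE.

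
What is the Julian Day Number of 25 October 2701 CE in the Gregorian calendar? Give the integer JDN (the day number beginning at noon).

2707877

JDN 2299161 is 15 October 1582 CE (Gregorian); the target day is +408716 days from there, so JDN = 2707877.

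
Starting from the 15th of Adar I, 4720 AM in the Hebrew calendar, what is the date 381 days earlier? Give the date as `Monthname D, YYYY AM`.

JDN of the 15th of Adar I, 4720 AM = 2071743.
2071743 − 381 = 2071362.
JDN 2071362 in the Hebrew calendar is Shevat 18, 4719 AM.

Shevat 18, 4719 AM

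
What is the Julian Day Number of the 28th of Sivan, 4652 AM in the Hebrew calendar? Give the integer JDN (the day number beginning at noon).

2047010

In the proleptic Gregorian calendar the same day is 2 June 892.
JDN 2299161 is 15 October 1582 CE (Gregorian); the target day is −252151 days from there, so JDN = 2047010.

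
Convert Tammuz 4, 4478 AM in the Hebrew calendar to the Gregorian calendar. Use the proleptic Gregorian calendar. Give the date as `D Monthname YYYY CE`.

12 June 718 CE

Both dates share Julian Day Number 1983466; in the Gregorian calendar that is 12 June 718 CE.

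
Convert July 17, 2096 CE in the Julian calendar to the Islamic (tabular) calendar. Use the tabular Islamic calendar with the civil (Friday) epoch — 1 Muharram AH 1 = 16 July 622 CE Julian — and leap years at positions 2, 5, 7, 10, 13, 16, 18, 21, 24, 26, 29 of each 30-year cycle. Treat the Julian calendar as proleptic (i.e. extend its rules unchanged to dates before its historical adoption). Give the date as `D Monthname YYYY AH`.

9 Rabi' al-Thani 1520 AH

The source date corresponds to 30 July 2096 in the Gregorian calendar (JDN 2486820).
That day falls on 9 Rabi' al-Thani 1520 AH in the tabular Islamic calendar.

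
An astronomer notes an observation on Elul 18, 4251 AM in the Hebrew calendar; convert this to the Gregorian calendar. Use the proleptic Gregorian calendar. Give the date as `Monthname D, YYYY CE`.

September 10, 491 CE

Julian Day Number of the source date = 1900647.
Converting JDN 1900647 to the Gregorian calendar gives 10 September 491 CE.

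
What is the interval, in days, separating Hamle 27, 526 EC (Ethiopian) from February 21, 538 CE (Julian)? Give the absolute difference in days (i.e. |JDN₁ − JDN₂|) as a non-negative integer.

1311

First date → JDN 1916303; second date → JDN 1917614.
The interval is |1916303 − 1917614| = 1311 days.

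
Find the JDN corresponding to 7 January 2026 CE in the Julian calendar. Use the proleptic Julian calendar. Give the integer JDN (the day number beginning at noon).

In the Gregorian calendar the same day is 20 January 2026.
JDN 2299161 is 15 October 1582 CE (Gregorian); the target day is +161900 days from there, so JDN = 2461061.

2461061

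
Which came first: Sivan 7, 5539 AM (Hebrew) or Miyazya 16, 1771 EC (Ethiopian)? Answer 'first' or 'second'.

First date → JDN 2370968; second date → JDN 2370938.
JDN 2370938 < JDN 2370968, so the second date is earlier.

second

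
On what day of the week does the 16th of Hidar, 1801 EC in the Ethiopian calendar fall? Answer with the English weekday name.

This is JDN 2381746 (24 November 1808 Gregorian).
2381746 ≡ 3 (mod 7); counting from Monday = 0 gives Thursday.

Thursday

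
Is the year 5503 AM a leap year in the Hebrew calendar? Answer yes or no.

Hebrew year 5503 is year 12 of its 19-year Metonic cycle; leap years are at positions 3, 6, 8, 11, 14, 17, 19, so it is a common year (12 months).

no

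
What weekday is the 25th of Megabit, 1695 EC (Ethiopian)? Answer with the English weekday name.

Sunday

Equivalently 1 April 1703 Gregorian, JDN 2343158.
2343158 ≡ 6 (mod 7); counting from Monday = 0 gives Sunday.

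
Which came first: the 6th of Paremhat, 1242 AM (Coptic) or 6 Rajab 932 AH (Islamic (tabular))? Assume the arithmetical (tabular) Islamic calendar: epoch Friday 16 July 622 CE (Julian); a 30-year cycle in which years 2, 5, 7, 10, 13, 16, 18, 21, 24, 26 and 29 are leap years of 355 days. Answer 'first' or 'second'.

Converting both to JDN: 2278490 vs 2278537; the smaller is the first.

first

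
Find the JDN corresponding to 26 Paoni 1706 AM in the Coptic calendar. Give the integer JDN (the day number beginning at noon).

2448076

In the Gregorian calendar the same day is 3 July 1990.
JDN 2400001 is 17 November 1858 CE (Gregorian), MJD 0; the target day is +48075 days from there, so JDN = 2448076.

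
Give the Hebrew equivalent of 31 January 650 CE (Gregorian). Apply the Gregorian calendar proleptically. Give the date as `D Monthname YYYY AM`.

Julian Day Number of the source date = 1958498.
Converting JDN 1958498 to the Hebrew calendar gives 20 Shevat 4410 AM.

20 Shevat 4410 AM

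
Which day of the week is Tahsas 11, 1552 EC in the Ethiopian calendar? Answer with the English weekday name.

Equivalently 18 December 1559 Gregorian, JDN 2290824.
Since JDN mod 7 = 4 (0 = Monday), the day is Friday.

Friday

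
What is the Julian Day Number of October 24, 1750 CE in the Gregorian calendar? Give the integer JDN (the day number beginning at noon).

2360531

JDN 2400001 is 17 November 1858 CE (Gregorian), MJD 0; the target day is −39470 days from there, so JDN = 2360531.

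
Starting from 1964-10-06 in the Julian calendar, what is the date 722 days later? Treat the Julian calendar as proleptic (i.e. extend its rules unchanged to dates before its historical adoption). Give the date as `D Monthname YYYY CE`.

JDN of 1964-10-06 = 2438688.
2438688 + 722 = 2439410.
JDN 2439410 in the Julian calendar is 28 September 1966 CE.

28 September 1966 CE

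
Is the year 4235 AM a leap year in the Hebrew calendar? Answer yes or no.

yes

Hebrew year 4235 is year 17 of its 19-year Metonic cycle; leap years are at positions 3, 6, 8, 11, 14, 17, 19, so it is a leap year (13 months).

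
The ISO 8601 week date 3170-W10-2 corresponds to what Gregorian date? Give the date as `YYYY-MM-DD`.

ISO week 1 of 3170 is the week containing the first Thursday of 3170.
Week 10, day 2 (Tuesday) lands on 3170-03-03.

3170-03-03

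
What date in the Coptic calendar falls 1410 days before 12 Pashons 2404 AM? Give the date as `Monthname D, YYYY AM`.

Epip 3, 2400 AM

JDN of 12 Pashons 2404 AM = 2702977.
2702977 − 1410 = 2701567.
JDN 2701567 in the Coptic calendar is Epip 3, 2400 AM.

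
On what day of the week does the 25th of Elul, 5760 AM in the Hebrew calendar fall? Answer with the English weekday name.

Equivalently 25 September 2000 Gregorian, JDN 2451813.
JDN 2451813 mod 7 = 0, and JDN 0 was a Monday, so this is a Monday.

Monday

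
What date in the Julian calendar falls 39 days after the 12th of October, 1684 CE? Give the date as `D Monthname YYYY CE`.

The starting date is JDN 2336424; 2336424 + 39 = 2336463.
JDN 2336463 corresponds to 20 November 1684 CE.

20 November 1684 CE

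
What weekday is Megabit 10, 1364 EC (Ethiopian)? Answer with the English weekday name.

Equivalently 14 March 1372 Gregorian, JDN 2222246.
JDN 2222246 mod 7 = 5, and JDN 0 was a Monday, so this is a Saturday.

Saturday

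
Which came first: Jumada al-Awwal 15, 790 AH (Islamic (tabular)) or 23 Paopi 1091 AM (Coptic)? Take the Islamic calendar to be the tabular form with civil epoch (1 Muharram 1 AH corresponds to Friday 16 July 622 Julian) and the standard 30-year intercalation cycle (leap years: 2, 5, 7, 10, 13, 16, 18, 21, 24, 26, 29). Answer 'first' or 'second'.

First date → JDN 2228167; second date → JDN 2223204.
JDN 2223204 < JDN 2228167, so the second date is earlier.

second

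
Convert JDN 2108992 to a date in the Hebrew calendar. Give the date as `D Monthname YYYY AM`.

The proleptic Gregorian equivalent of JDN 2108992 is 14 February 1062.
In the Hebrew calendar that day is 26 Shevat 4822 AM.

26 Shevat 4822 AM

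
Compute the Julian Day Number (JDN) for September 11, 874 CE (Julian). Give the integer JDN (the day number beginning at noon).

In the proleptic Gregorian calendar the same day is 15 September 874.
JDN 2299161 is 15 October 1582 CE (Gregorian); the target day is −258621 days from there, so JDN = 2040540.

2040540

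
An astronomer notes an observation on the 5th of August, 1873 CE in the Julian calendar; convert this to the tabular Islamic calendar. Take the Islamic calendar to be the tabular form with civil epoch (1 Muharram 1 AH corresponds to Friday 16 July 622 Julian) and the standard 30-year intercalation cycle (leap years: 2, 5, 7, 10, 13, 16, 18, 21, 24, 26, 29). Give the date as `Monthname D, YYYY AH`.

Jumada al-Thani 22, 1290 AH

Both dates share Julian Day Number 2405388; in the tabular Islamic calendar that is 22 Jumada al-Thani 1290 AH.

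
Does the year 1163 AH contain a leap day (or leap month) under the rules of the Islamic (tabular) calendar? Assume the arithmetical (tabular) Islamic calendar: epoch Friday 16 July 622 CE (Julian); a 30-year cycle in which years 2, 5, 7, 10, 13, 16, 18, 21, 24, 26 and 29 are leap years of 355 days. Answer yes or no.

no

Year 1163 AH is year 23 of its 30-year cycle; leap positions are 2, 5, 7, 10, 13, 16, 18, 21, 24, 26, 29, so it is a common year (354 days).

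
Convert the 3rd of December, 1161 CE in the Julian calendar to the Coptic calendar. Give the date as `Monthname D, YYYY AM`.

Koiak 7, 878 AM

Both dates share Julian Day Number 2145450; in the Coptic calendar that is 7 Koiak 878 AM.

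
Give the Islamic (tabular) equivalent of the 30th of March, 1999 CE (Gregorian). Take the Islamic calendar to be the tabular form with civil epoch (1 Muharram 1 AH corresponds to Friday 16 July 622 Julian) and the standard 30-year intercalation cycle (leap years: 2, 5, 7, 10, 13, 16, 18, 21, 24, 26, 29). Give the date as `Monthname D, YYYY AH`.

Dhu al-Hijjah 12, 1419 AH

Julian Day Number of the source date = 2451268.
Converting JDN 2451268 to the tabular Islamic calendar gives 12 Dhu al-Hijjah 1419 AH.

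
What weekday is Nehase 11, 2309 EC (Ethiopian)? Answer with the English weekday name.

This is JDN 2567558 (20 August 2317 Gregorian).
JDN 2567558 mod 7 = 0, and JDN 0 was a Monday, so this is a Monday.

Monday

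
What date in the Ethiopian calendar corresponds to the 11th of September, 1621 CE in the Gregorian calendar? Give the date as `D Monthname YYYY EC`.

4 Meskerem 1614 EC

Both dates share Julian Day Number 2313372; in the Ethiopian calendar that is 4 Meskerem 1614 EC.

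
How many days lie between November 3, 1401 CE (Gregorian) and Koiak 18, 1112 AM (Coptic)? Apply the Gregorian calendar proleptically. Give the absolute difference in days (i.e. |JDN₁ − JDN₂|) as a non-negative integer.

First date → JDN 2233071; second date → JDN 2230930.
The interval is |2233071 − 2230930| = 2141 days.

2141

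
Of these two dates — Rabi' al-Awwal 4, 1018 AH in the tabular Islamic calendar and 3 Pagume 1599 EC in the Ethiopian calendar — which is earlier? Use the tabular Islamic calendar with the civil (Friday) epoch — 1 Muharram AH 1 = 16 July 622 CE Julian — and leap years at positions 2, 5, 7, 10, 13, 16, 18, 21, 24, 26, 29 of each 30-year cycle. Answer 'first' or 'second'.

Converting both to JDN: 2308893 vs 2308252; the smaller is the second.

second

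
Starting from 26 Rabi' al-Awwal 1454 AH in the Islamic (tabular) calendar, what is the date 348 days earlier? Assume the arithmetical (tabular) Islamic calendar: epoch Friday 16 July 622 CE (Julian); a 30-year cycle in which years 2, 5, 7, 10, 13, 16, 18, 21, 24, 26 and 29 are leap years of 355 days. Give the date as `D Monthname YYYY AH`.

JDN of 26 Rabi' al-Awwal 1454 AH = 2463419.
2463419 − 348 = 2463071.
JDN 2463071 in the tabular Islamic calendar is 3 Rabi' al-Thani 1453 AH.

3 Rabi' al-Thani 1453 AH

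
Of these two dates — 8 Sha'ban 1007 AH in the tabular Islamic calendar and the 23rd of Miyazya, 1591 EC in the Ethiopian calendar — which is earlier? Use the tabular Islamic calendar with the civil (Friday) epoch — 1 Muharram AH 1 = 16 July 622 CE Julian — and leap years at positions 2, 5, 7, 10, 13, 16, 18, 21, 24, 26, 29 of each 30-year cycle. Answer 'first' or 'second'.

The two dates have Julian Day Numbers 2305147 and 2305200 respectively.
Since 2305147 < 2305200, the first date comes first.

first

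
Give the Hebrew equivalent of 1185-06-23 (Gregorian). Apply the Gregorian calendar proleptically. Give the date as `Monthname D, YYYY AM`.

Tammuz 15, 4945 AM

Both dates share Julian Day Number 2154046; in the Hebrew calendar that is 15 Tammuz 4945 AM.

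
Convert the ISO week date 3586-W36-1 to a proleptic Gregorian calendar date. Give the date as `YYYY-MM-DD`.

ISO week 1 of 3586 is the week containing the first Thursday of 3586.
Week 36, day 1 (Monday) lands on 3586-09-01.

3586-09-01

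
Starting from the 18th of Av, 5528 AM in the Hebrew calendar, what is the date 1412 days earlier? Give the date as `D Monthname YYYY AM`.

22 Elul 5524 AM

JDN of the 18th of Av, 5528 AM = 2367022.
2367022 − 1412 = 2365610.
JDN 2365610 in the Hebrew calendar is 22 Elul 5524 AM.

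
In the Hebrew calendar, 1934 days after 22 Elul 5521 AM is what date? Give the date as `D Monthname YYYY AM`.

The starting date is JDN 2364516; 2364516 + 1934 = 2366450.
JDN 2366450 corresponds to 7 Shevat 5527 AM.

7 Shevat 5527 AM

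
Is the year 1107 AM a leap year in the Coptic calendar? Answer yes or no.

1107 mod 4 = 3; in the Coptic calendar a year is leap when year mod 4 = 3, so it is a leap year.

yes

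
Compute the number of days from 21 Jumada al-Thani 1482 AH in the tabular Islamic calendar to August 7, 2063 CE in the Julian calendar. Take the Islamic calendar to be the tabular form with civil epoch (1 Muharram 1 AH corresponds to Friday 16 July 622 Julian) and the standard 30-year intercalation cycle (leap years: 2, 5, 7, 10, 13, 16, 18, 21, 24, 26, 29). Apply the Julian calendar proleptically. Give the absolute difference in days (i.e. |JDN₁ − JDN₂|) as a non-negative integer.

First date → JDN 2473425; second date → JDN 2474787.
The interval is |2473425 − 2474787| = 1362 days.

1362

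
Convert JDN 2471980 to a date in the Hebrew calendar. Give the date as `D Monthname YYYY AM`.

JDN 2471980 is 13 December 2055 in the Gregorian calendar.
In the Hebrew calendar that day is 23 Kislev 5816 AM.

23 Kislev 5816 AM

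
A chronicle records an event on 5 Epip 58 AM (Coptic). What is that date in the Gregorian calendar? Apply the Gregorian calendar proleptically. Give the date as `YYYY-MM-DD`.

0342-06-30

Julian Day Number of the source date = 1846153.
Converting JDN 1846153 to the Gregorian calendar gives 30 June 342 CE.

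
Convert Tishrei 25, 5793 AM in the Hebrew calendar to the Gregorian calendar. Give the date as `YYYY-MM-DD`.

Julian Day Number of the source date = 2463506.
Converting JDN 2463506 to the Gregorian calendar gives 30 September 2032 CE.

2032-09-30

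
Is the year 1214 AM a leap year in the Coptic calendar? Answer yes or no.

no

1214 mod 4 = 2; in the Coptic calendar a year is leap when year mod 4 = 3, so it is a common year.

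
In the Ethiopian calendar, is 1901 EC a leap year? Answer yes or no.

no

1901 mod 4 = 1; in the Ethiopian calendar a year is leap when year mod 4 = 3, so it is a common year.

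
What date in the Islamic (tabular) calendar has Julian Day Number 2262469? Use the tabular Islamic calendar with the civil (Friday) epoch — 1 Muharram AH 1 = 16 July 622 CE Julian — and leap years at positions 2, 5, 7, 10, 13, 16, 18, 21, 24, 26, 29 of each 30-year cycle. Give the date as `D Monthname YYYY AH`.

JDN 2262469 is 30 April 1482 in the proleptic Gregorian calendar.
In the tabular Islamic calendar that day is 2 Rabi' al-Awwal 887 AH.

2 Rabi' al-Awwal 887 AH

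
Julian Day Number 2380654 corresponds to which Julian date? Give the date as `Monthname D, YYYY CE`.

November 16, 1805 CE

The Gregorian equivalent of JDN 2380654 is 28 November 1805.
In the Julian calendar that day is November 16, 1805 CE.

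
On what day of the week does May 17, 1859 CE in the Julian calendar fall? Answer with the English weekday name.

Sunday

In the Gregorian calendar this is 29 May 1859 (JDN 2400194).
JDN 2400194 mod 7 = 6, and JDN 0 was a Monday, so this is a Sunday.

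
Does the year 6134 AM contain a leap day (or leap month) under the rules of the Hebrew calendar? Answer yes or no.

no

Hebrew year 6134 is year 16 of its 19-year Metonic cycle; leap years are at positions 3, 6, 8, 11, 14, 17, 19, so it is a common year (12 months).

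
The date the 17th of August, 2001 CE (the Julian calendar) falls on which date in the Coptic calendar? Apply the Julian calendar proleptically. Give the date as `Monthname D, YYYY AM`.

Mesori 24, 1717 AM

The source date corresponds to 30 August 2001 in the Gregorian calendar (JDN 2452152).
That day falls on 24 Mesori 1717 AM in the Coptic calendar.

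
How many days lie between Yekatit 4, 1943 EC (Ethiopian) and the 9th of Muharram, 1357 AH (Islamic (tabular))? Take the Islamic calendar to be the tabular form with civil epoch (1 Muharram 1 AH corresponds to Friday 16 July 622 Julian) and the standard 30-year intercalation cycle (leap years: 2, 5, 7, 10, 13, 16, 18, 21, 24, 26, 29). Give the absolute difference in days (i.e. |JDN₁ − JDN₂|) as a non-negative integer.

4720

First date → JDN 2433689; second date → JDN 2428969.
The interval is |2433689 − 2428969| = 4720 days.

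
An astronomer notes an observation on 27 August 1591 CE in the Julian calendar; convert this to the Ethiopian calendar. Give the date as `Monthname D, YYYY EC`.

The source date corresponds to 6 September 1591 in the Gregorian calendar (JDN 2302409).
That day falls on 4 Pagume 1583 EC in the Ethiopian calendar.

Pagume 4, 1583 EC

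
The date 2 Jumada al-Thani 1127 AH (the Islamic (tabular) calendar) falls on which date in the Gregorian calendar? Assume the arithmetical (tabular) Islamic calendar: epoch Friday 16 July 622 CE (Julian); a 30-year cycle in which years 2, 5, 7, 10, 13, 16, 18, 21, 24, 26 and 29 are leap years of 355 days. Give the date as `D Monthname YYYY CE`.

Julian Day Number of the source date = 2347606.
Converting JDN 2347606 to the Gregorian calendar gives 5 June 1715 CE.

5 June 1715 CE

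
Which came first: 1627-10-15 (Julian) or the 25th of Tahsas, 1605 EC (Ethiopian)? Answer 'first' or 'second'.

First date → JDN 2315607; second date → JDN 2310196.
JDN 2310196 < JDN 2315607, so the second date is earlier.

second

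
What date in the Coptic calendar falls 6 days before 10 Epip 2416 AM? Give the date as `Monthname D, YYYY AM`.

Counting 6 days back from JDN 2707418 reaches JDN 2707412, which is Epip 4, 2416 AM.

Epip 4, 2416 AM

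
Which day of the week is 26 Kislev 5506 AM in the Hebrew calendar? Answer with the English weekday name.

Equivalently 20 December 1745 Gregorian, JDN 2358762.
JDN 2358762 mod 7 = 0, and JDN 0 was a Monday, so this is a Monday.

Monday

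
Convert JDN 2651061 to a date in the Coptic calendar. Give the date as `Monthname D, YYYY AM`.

The Gregorian equivalent of JDN 2651061 is 4 April 2546.
In the Coptic calendar that day is Paremhat 22, 2262 AM.

Paremhat 22, 2262 AM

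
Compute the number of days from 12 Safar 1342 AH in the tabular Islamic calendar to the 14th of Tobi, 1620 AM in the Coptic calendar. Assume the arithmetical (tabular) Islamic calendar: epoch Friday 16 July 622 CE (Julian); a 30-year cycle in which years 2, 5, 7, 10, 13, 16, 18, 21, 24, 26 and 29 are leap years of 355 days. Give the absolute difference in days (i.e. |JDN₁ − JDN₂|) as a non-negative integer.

7184

First date → JDN 2423687; second date → JDN 2416503.
The interval is |2423687 − 2416503| = 7184 days.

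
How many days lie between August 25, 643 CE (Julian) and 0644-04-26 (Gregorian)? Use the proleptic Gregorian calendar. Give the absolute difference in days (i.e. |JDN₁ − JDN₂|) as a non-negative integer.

242

JDN of the first date = 1956150.
JDN of the second date = 1956392.
|1956392 − 1956150| = 242.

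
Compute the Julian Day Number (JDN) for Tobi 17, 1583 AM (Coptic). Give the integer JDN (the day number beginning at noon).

In the Gregorian calendar the same day is 24 January 1867.
JDN 2299161 is 15 October 1582 CE (Gregorian); the target day is +103830 days from there, so JDN = 2402991.

2402991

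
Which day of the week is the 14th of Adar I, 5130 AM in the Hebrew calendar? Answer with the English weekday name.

Sunday

In the proleptic Gregorian calendar this is 18 February 1370 (JDN 2221491).
2221491 ≡ 6 (mod 7); counting from Monday = 0 gives Sunday.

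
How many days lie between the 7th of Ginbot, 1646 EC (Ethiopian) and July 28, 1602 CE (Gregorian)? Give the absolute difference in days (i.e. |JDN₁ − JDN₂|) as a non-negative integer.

18916

First date → JDN 2325303; second date → JDN 2306387.
The interval is |2325303 − 2306387| = 18916 days.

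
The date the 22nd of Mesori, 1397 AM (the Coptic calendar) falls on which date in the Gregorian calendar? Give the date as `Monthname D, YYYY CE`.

August 25, 1681 CE

Julian Day Number of the source date = 2335270.
Converting JDN 2335270 to the Gregorian calendar gives 25 August 1681 CE.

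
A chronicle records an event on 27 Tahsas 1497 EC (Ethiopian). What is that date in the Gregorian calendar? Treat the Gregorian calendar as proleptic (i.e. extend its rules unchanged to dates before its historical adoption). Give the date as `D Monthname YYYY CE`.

2 January 1505 CE

Julian Day Number of the source date = 2270751.
Converting JDN 2270751 to the Gregorian calendar gives 2 January 1505 CE.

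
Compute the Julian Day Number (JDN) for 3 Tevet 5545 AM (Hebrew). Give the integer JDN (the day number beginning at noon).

Equivalently 16 December 1784 (Gregorian).
JDN 2400001 is 17 November 1858 CE (Gregorian), MJD 0; the target day is −26998 days from there, so JDN = 2373003.

2373003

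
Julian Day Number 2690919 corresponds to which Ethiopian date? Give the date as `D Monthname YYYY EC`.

8 Ginbot 2647 EC

JDN 2690919 is 21 May 2655 in the Gregorian calendar.
In the Ethiopian calendar that day is 8 Ginbot 2647 EC.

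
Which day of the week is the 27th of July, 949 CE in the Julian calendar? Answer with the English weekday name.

Equivalently 1 August 949 Gregorian, JDN 2067888.
JDN 2067888 mod 7 = 4, and JDN 0 was a Monday, so this is a Friday.

Friday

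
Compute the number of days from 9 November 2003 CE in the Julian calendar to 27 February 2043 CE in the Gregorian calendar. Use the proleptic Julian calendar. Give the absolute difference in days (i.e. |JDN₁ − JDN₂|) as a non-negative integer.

First date → JDN 2452966; second date → JDN 2467308.
The interval is |2452966 − 2467308| = 14342 days.

14342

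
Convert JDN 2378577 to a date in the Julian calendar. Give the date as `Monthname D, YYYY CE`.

The Gregorian equivalent of JDN 2378577 is 22 March 1800.
In the Julian calendar that day is March 10, 1800 CE.

March 10, 1800 CE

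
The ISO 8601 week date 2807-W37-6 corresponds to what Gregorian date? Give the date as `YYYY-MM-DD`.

ISO week 1 of 2807 is the week containing the first Thursday of 2807.
Week 37, day 6 (Saturday) lands on 2807-09-15.

2807-09-15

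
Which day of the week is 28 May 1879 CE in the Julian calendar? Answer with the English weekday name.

Equivalently 9 June 1879 Gregorian, JDN 2407510.
JDN 2407510 mod 7 = 0, and JDN 0 was a Monday, so this is a Monday.

Monday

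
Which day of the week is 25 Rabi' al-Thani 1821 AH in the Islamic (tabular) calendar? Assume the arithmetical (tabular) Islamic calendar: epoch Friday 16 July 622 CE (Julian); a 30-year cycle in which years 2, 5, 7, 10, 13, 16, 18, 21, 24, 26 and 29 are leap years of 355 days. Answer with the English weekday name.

Equivalently 29 August 2388 Gregorian, JDN 2593500.
Since JDN mod 7 = 0 (0 = Monday), the day is Monday.

Monday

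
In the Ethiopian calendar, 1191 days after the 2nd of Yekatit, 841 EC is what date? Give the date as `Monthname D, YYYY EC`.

Counting 1191 days forward from JDN 2031182 reaches JDN 2032373, which is Ginbot 7, 844 EC.

Ginbot 7, 844 EC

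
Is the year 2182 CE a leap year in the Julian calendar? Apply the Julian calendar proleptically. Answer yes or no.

2182 mod 4 = 2, so it is a common year in the Julian calendar.

no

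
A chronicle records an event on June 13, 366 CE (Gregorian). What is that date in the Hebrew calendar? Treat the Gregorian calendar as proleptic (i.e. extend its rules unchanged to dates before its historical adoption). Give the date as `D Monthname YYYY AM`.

Julian Day Number of the source date = 1854902.
Converting JDN 1854902 to the Hebrew calendar gives 18 Sivan 4126 AM.

18 Sivan 4126 AM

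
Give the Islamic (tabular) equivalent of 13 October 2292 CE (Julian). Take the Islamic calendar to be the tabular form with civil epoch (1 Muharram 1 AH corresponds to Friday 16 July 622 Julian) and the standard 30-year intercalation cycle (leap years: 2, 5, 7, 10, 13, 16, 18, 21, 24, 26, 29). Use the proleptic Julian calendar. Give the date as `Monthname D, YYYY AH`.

Julian Day Number of the source date = 2558497.
Converting JDN 2558497 to the tabular Islamic calendar gives 16 Rajab 1722 AH.

Rajab 16, 1722 AH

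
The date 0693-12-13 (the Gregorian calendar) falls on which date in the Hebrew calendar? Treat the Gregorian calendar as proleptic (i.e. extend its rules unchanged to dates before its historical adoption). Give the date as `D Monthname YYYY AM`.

Julian Day Number of the source date = 1974520.
Converting JDN 1974520 to the Hebrew calendar gives 6 Tevet 4454 AM.

6 Tevet 4454 AM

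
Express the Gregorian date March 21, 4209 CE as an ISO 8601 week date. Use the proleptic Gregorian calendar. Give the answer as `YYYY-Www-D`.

4209-W12-2

The weekday is Tuesday (ISO weekday 2).
That Tuesday belongs to ISO week 12 of ISO year 4209.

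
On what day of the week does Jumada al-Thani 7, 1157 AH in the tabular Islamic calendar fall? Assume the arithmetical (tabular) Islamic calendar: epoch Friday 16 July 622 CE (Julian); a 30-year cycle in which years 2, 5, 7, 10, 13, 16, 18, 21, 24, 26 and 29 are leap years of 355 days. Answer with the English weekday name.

Equivalently 18 July 1744 Gregorian, JDN 2358242.
Since JDN mod 7 = 5 (0 = Monday), the day is Saturday.

Saturday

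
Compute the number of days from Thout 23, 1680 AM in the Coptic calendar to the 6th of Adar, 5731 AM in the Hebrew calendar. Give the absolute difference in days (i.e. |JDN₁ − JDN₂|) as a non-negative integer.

2707

JDN of the first date = 2438307.
JDN of the second date = 2441014.
|2441014 − 2438307| = 2707.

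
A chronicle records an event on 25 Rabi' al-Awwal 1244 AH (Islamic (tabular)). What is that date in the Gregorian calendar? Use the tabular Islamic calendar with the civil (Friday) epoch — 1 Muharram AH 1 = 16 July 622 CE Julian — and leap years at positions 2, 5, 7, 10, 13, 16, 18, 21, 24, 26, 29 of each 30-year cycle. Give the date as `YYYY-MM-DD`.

1828-10-05

Both dates share Julian Day Number 2389001; in the Gregorian calendar that is 5 October 1828 CE.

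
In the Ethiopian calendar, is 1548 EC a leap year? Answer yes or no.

no

1548 mod 4 = 0; in the Ethiopian calendar a year is leap when year mod 4 = 3, so it is a common year.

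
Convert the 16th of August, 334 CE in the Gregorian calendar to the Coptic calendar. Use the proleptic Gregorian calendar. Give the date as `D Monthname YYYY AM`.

Both dates share Julian Day Number 1843278; in the Coptic calendar that is 22 Mesori 50 AM.

22 Mesori 50 AM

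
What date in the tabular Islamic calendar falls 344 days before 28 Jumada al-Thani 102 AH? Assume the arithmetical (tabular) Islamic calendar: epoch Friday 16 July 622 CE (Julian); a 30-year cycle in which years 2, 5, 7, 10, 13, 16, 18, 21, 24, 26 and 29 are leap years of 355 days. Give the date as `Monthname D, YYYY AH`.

The starting date is JDN 1984406; 1984406 − 344 = 1984062.
JDN 1984062 corresponds to Rajab 9, 101 AH.

Rajab 9, 101 AH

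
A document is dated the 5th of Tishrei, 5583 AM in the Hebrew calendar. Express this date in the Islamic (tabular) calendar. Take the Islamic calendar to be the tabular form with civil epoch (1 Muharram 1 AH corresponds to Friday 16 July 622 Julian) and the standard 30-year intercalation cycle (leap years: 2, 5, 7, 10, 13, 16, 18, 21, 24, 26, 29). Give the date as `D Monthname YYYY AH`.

The source date corresponds to 20 September 1822 in the Gregorian calendar (JDN 2386794).
That day falls on 3 Muharram 1238 AH in the tabular Islamic calendar.

3 Muharram 1238 AH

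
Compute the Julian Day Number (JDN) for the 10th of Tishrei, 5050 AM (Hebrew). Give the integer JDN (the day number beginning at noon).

In the proleptic Gregorian calendar the same day is 3 October 1289.
JDN 2400001 is 17 November 1858 CE (Gregorian), MJD 0; the target day is −207867 days from there, so JDN = 2192134.

2192134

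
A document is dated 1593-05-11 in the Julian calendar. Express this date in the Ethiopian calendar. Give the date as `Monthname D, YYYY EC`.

The source date corresponds to 21 May 1593 in the Gregorian calendar (JDN 2303032).
That day falls on 16 Ginbot 1585 EC in the Ethiopian calendar.

Ginbot 16, 1585 EC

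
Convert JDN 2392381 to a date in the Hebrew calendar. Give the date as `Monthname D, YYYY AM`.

JDN 2392381 is 6 January 1838 in the Gregorian calendar.
In the Hebrew calendar that day is Tevet 9, 5598 AM.

Tevet 9, 5598 AM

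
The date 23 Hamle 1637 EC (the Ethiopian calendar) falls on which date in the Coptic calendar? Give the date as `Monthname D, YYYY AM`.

Julian Day Number of the source date = 2322092.
Converting JDN 2322092 to the Coptic calendar gives 23 Epip 1361 AM.

Epip 23, 1361 AM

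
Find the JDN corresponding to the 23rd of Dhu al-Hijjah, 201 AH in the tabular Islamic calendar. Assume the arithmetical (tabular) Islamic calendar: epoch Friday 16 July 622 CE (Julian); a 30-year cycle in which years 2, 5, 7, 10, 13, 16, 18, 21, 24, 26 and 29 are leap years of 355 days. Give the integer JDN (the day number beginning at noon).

In the proleptic Gregorian calendar the same day is 16 July 817.
JDN 2299161 is 15 October 1582 CE (Gregorian); the target day is −279501 days from there, so JDN = 2019660.

2019660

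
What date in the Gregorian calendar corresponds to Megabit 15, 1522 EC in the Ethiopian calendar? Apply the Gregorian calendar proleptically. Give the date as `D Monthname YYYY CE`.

Julian Day Number of the source date = 2279960.
Converting JDN 2279960 to the Gregorian calendar gives 21 March 1530 CE.

21 March 1530 CE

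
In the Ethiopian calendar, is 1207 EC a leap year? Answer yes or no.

1207 mod 4 = 3; in the Ethiopian calendar a year is leap when year mod 4 = 3, so it is a leap year.

yes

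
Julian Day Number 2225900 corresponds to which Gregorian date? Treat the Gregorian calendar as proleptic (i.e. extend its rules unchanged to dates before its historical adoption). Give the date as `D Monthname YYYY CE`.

16 March 1382 CE

JDN 2451545 is 1 Jan 2000; 2225900 is −225645 days from there.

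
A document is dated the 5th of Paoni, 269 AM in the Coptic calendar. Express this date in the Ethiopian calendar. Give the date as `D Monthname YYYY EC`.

5 Sene 545 EC

Both dates share Julian Day Number 1923191; in the Ethiopian calendar that is 5 Sene 545 EC.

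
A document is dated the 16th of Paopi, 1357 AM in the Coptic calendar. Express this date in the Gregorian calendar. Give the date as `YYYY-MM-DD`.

1640-10-23

Julian Day Number of the source date = 2320354.
Converting JDN 2320354 to the Gregorian calendar gives 23 October 1640 CE.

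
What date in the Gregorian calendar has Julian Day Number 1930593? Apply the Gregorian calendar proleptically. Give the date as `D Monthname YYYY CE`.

JDN 2451545 is 1 Jan 2000; 1930593 is −520952 days from there.

6 September 573 CE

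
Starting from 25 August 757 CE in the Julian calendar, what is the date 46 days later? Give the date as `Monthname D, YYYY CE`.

JDN of 25 August 757 CE = 1997789.
1997789 + 46 = 1997835.
JDN 1997835 in the Julian calendar is October 10, 757 CE.

October 10, 757 CE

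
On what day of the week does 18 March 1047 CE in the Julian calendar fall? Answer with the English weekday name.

This is JDN 2103551 (24 March 1047 Gregorian).
2103551 ≡ 2 (mod 7); counting from Monday = 0 gives Wednesday.

Wednesday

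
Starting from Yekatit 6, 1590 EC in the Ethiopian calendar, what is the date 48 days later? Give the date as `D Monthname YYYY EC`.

24 Megabit 1590 EC

Counting 48 days forward from JDN 2304758 reaches JDN 2304806, which is 24 Megabit 1590 EC.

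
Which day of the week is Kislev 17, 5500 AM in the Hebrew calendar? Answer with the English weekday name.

Friday

In the Gregorian calendar this is 18 December 1739 (JDN 2356568).
JDN 2356568 mod 7 = 4, and JDN 0 was a Monday, so this is a Friday.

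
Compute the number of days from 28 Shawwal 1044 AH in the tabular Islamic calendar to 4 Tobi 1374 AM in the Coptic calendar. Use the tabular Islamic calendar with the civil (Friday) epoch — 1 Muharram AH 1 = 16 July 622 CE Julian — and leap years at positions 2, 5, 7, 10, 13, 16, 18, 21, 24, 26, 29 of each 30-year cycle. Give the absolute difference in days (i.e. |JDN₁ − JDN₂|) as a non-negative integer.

First date → JDN 2318337; second date → JDN 2326641.
The interval is |2318337 − 2326641| = 8304 days.

8304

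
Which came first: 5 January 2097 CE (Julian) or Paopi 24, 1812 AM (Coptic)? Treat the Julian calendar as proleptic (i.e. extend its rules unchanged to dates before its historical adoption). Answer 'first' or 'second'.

First date → JDN 2486992; second date → JDN 2486551.
JDN 2486551 < JDN 2486992, so the second date is earlier.

second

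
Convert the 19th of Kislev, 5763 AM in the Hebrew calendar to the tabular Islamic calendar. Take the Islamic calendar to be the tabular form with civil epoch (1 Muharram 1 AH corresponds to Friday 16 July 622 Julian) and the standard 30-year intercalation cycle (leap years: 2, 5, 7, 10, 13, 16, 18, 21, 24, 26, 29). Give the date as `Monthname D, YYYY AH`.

Ramadan 19, 1423 AH

Julian Day Number of the source date = 2452603.
Converting JDN 2452603 to the tabular Islamic calendar gives 19 Ramadan 1423 AH.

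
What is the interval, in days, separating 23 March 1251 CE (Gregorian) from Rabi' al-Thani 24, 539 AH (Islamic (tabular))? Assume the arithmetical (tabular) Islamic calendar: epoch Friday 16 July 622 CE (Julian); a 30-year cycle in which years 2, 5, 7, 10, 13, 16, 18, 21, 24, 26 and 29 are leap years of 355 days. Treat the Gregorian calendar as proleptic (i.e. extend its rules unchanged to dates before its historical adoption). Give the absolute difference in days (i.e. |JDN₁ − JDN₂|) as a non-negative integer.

First date → JDN 2178060; second date → JDN 2139201.
The interval is |2178060 − 2139201| = 38859 days.

38859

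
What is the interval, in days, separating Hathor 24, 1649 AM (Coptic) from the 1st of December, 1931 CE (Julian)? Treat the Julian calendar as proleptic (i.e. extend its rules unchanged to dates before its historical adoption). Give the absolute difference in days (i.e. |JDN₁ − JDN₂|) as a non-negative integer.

355

JDN of the first date = 2427045.
JDN of the second date = 2426690.
|2426690 − 2427045| = 355.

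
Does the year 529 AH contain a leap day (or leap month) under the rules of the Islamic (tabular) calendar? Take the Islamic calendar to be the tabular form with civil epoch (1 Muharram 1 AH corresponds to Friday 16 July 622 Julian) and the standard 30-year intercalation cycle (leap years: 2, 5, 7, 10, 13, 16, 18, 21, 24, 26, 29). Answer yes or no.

Year 529 AH is year 19 of its 30-year cycle; leap positions are 2, 5, 7, 10, 13, 16, 18, 21, 24, 26, 29, so it is a common year (354 days).

no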